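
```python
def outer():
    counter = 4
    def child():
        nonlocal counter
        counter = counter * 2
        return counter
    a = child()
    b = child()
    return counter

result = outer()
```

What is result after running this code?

Step 1: counter starts at 4.
Step 2: First child(): counter = 4 * 2 = 8.
Step 3: Second child(): counter = 8 * 2 = 16.
Step 4: result = 16

The answer is 16.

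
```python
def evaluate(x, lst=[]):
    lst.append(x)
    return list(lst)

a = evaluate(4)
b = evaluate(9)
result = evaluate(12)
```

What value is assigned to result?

Step 1: Default list is shared. list() creates copies for return values.
Step 2: Internal list grows: [4] -> [4, 9] -> [4, 9, 12].
Step 3: result = [4, 9, 12]

The answer is [4, 9, 12].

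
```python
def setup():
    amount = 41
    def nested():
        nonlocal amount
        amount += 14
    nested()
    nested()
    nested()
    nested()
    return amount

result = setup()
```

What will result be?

Step 1: amount starts at 41.
Step 2: nested() is called 4 times, each adding 14.
Step 3: amount = 41 + 14 * 4 = 97

The answer is 97.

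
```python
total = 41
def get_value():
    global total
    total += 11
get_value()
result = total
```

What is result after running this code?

Step 1: total = 41 globally.
Step 2: get_value() modifies global total: total += 11 = 52.
Step 3: result = 52

The answer is 52.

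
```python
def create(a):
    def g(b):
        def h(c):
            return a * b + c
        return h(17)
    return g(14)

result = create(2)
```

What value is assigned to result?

Step 1: a = 2, b = 14, c = 17.
Step 2: h() computes a * b + c = 2 * 14 + 17 = 45.
Step 3: result = 45

The answer is 45.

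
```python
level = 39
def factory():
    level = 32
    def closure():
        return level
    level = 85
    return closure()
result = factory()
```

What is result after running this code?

Step 1: factory() sets level = 32, then later level = 85.
Step 2: closure() is called after level is reassigned to 85. Closures capture variables by reference, not by value.
Step 3: result = 85

The answer is 85.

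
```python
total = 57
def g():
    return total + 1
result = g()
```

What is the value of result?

Step 1: total = 57 is defined globally.
Step 2: g() looks up total from global scope = 57, then computes 57 + 1 = 58.
Step 3: result = 58

The answer is 58.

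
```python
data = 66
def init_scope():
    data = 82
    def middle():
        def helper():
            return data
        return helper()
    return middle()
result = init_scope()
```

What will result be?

Step 1: init_scope() defines data = 82. middle() and helper() have no local data.
Step 2: helper() checks local (none), enclosing middle() (none), enclosing init_scope() and finds data = 82.
Step 3: result = 82

The answer is 82.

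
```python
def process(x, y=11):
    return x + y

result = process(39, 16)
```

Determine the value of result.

Step 1: process(39, 16) overrides default y with 16.
Step 2: Returns 39 + 16 = 55.
Step 3: result = 55

The answer is 55.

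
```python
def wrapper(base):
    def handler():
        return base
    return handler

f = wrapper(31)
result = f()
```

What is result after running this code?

Step 1: wrapper(31) creates closure capturing base = 31.
Step 2: f() returns the captured base = 31.
Step 3: result = 31

The answer is 31.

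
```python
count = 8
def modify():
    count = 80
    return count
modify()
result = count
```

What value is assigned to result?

Step 1: count = 8 globally.
Step 2: modify() creates a LOCAL count = 80 (no global keyword!).
Step 3: The global count is unchanged. result = 8

The answer is 8.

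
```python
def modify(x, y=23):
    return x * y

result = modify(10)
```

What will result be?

Step 1: modify(10) uses default y = 23.
Step 2: Returns 10 * 23 = 230.
Step 3: result = 230

The answer is 230.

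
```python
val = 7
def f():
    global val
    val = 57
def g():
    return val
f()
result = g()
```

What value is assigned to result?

Step 1: val = 7.
Step 2: f() sets global val = 57.
Step 3: g() reads global val = 57. result = 57

The answer is 57.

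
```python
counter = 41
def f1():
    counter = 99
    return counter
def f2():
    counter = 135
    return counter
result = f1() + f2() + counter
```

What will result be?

Step 1: Each function shadows global counter with its own local.
Step 2: f1() returns 99, f2() returns 135.
Step 3: Global counter = 41 is unchanged. result = 99 + 135 + 41 = 275

The answer is 275.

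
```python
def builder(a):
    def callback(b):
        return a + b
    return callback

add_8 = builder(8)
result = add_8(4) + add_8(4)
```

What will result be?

Step 1: add_8 captures a = 8.
Step 2: add_8(4) = 8 + 4 = 12, called twice.
Step 3: result = 12 + 12 = 24

The answer is 24.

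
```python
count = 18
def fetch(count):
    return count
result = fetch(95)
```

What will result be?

Step 1: Global count = 18.
Step 2: fetch(95) takes parameter count = 95, which shadows the global.
Step 3: result = 95

The answer is 95.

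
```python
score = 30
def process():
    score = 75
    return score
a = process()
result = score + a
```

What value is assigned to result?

Step 1: Global score = 30. process() returns local score = 75.
Step 2: a = 75. Global score still = 30.
Step 3: result = 30 + 75 = 105

The answer is 105.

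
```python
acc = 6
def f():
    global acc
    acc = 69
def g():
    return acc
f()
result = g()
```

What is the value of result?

Step 1: acc = 6.
Step 2: f() sets global acc = 69.
Step 3: g() reads global acc = 69. result = 69

The answer is 69.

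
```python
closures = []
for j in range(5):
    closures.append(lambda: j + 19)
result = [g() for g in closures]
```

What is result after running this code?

Step 1: All lambdas capture j by reference. After the loop, j = 4.
Step 2: Each call returns 4 + 19 = 23.
Step 3: result = [23, 23, 23, 23, 23]

The answer is [23, 23, 23, 23, 23].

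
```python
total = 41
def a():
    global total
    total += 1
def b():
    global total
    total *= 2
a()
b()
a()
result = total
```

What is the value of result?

Step 1: total = 41.
Step 2: a(): total = 41 + 1 = 42.
Step 3: b(): total = 42 * 2 = 84.
Step 4: a(): total = 84 + 1 = 85

The answer is 85.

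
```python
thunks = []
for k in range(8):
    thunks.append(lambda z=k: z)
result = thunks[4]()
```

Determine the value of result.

Step 1: Default argument z=k captures k's value at each iteration.
Step 2: thunks[4] captured z = 4 when k was 4.
Step 3: result = 4

The answer is 4.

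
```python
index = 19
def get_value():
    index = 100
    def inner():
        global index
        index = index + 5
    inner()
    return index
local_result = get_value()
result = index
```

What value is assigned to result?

Step 1: Global index = 19. get_value() creates local index = 100.
Step 2: inner() declares global index and adds 5: global index = 19 + 5 = 24.
Step 3: get_value() returns its local index = 100 (unaffected by inner).
Step 4: result = global index = 24

The answer is 24.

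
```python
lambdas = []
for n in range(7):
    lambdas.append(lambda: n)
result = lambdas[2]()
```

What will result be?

Step 1: The loop creates 7 lambdas, all referencing the same variable n.
Step 2: After the loop, n = 6 (final value).
Step 3: lambdas[2]() looks up n at call time and finds 6. This is the late binding gotcha. result = 6

The answer is 6.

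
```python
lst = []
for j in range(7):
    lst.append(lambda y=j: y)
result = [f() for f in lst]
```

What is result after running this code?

Step 1: Default arg y=j captures j at each iteration.
Step 2: Each lambda has its own default: 0, 1, ..., 6.
Step 3: result = [0, 1, 2, 3, 4, 5, 6]

The answer is [0, 1, 2, 3, 4, 5, 6].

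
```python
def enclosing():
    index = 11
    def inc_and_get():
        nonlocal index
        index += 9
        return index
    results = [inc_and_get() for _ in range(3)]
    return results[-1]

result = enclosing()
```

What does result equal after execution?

Step 1: index = 11.
Step 2: Three calls to inc_and_get(), each adding 9.
Step 3: Last value = 11 + 9 * 3 = 38

The answer is 38.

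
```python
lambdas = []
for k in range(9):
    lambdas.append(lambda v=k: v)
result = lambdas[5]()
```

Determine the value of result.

Step 1: Default argument v=k captures k's value at each iteration.
Step 2: lambdas[5] captured v = 5 when k was 5.
Step 3: result = 5

The answer is 5.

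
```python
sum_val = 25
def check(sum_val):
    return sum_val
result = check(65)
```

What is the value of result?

Step 1: Global sum_val = 25.
Step 2: check(65) takes parameter sum_val = 65, which shadows the global.
Step 3: result = 65

The answer is 65.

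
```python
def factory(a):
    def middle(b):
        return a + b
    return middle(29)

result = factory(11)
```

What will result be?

Step 1: factory(11) passes a = 11.
Step 2: middle(29) has b = 29, reads a = 11 from enclosing.
Step 3: result = 11 + 29 = 40

The answer is 40.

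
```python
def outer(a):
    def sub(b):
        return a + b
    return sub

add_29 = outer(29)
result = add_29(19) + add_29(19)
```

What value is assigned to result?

Step 1: add_29 captures a = 29.
Step 2: add_29(19) = 29 + 19 = 48, called twice.
Step 3: result = 48 + 48 = 96

The answer is 96.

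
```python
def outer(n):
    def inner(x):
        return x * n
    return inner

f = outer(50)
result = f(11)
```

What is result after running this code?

Step 1: outer(50) creates a closure capturing n = 50.
Step 2: f(11) computes 11 * 50 = 550.
Step 3: result = 550

The answer is 550.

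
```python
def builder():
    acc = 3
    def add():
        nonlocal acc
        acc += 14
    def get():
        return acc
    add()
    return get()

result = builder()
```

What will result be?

Step 1: acc = 3. add() modifies it via nonlocal, get() reads it.
Step 2: add() makes acc = 3 + 14 = 17.
Step 3: get() returns 17. result = 17

The answer is 17.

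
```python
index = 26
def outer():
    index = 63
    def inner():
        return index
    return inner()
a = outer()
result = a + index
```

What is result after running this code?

Step 1: outer() has local index = 63. inner() reads from enclosing.
Step 2: outer() returns 63. Global index = 26 unchanged.
Step 3: result = 63 + 26 = 89

The answer is 89.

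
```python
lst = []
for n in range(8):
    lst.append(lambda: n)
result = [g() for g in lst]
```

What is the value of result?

Step 1: All 8 lambdas share the same variable n.
Step 2: After the loop, n = 7.
Step 3: Each call returns 7. result = [7, 7, 7, 7, 7, 7, 7, 7]

The answer is [7, 7, 7, 7, 7, 7, 7, 7].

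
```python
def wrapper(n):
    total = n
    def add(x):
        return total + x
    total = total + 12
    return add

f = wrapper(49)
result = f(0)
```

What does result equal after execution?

Step 1: wrapper(49) sets total = 49, then total = 49 + 12 = 61.
Step 2: Closures capture by reference, so add sees total = 61.
Step 3: f(0) returns 61 + 0 = 61

The answer is 61.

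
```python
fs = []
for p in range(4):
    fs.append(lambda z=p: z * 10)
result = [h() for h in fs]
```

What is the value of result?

Step 1: Default arg z=p captures p at each iteration.
Step 2: fs[k] has z defaulting to k, returns k * 10.
Step 3: result = [0, 10, 20, 30]

The answer is [0, 10, 20, 30].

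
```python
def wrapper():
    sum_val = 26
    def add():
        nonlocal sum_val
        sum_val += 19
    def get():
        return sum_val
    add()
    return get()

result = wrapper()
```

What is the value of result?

Step 1: sum_val = 26. add() modifies it via nonlocal, get() reads it.
Step 2: add() makes sum_val = 26 + 19 = 45.
Step 3: get() returns 45. result = 45

The answer is 45.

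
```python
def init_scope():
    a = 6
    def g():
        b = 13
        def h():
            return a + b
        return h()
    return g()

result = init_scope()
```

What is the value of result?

Step 1: init_scope() defines a = 6. g() defines b = 13.
Step 2: h() accesses both from enclosing scopes: a = 6, b = 13.
Step 3: result = 6 + 13 = 19

The answer is 19.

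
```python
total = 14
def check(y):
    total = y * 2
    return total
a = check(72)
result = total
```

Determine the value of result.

Step 1: Global total = 14.
Step 2: check(72) creates local total = 72 * 2 = 144.
Step 3: Global total unchanged because no global keyword. result = 14

The answer is 14.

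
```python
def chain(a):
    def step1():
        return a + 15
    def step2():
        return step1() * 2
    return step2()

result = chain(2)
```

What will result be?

Step 1: chain(2) captures a = 2.
Step 2: step2() calls step1() which returns 2 + 15 = 17.
Step 3: step2() returns 17 * 2 = 34

The answer is 34.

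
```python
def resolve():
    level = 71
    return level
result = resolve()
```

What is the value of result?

Step 1: resolve() defines level = 71 in its local scope.
Step 2: return level finds the local variable level = 71.
Step 3: result = 71

The answer is 71.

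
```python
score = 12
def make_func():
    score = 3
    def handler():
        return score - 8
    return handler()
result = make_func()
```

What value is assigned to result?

Step 1: make_func() shadows global score with score = 3.
Step 2: handler() finds score = 3 in enclosing scope, computes 3 - 8 = -5.
Step 3: result = -5

The answer is -5.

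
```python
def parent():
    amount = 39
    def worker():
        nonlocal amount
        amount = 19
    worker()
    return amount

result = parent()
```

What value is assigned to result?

Step 1: parent() sets amount = 39.
Step 2: worker() uses nonlocal to reassign amount = 19.
Step 3: result = 19

The answer is 19.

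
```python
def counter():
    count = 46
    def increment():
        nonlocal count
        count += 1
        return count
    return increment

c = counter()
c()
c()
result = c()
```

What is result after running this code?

Step 1: counter() creates closure with count = 46.
Step 2: Each c() call increments count via nonlocal. After 3 calls: 46 + 3 = 49.
Step 3: result = 49

The answer is 49.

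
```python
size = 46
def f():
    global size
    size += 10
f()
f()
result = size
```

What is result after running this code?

Step 1: size = 46.
Step 2: First f(): size = 46 + 10 = 56.
Step 3: Second f(): size = 56 + 10 = 66. result = 66

The answer is 66.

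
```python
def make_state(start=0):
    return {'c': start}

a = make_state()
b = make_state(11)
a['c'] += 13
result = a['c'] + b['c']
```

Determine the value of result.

Step 1: make_state() returns a new dict each call (immutable default 0).
Step 2: a = {'c': 0}, b = {'c': 11}.
Step 3: a['c'] += 13 = 13. result = 13 + 11 = 24

The answer is 24.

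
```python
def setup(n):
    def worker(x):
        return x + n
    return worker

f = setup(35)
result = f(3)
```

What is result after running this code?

Step 1: setup(35) creates a closure that captures n = 35.
Step 2: f(3) calls the closure with x = 3, returning 3 + 35 = 38.
Step 3: result = 38

The answer is 38.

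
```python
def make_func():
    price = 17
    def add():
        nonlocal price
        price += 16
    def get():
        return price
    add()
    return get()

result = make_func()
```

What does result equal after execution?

Step 1: price = 17. add() modifies it via nonlocal, get() reads it.
Step 2: add() makes price = 17 + 16 = 33.
Step 3: get() returns 33. result = 33

The answer is 33.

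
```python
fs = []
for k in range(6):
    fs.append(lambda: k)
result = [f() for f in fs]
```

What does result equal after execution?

Step 1: All 6 lambdas share the same variable k.
Step 2: After the loop, k = 5.
Step 3: Each call returns 5. result = [5, 5, 5, 5, 5, 5]

The answer is [5, 5, 5, 5, 5, 5].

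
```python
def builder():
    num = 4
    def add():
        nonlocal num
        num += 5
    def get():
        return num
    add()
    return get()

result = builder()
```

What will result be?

Step 1: num = 4. add() modifies it via nonlocal, get() reads it.
Step 2: add() makes num = 4 + 5 = 9.
Step 3: get() returns 9. result = 9

The answer is 9.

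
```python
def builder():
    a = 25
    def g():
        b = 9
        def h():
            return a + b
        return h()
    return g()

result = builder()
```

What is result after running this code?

Step 1: builder() defines a = 25. g() defines b = 9.
Step 2: h() accesses both from enclosing scopes: a = 25, b = 9.
Step 3: result = 25 + 9 = 34

The answer is 34.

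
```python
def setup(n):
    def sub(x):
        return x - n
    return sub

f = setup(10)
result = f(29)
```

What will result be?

Step 1: setup(10) creates a closure capturing n = 10.
Step 2: f(29) computes 29 - 10 = 19.
Step 3: result = 19

The answer is 19.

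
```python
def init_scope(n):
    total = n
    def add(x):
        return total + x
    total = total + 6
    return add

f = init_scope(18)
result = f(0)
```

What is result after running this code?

Step 1: init_scope(18) sets total = 18, then total = 18 + 6 = 24.
Step 2: Closures capture by reference, so add sees total = 24.
Step 3: f(0) returns 24 + 0 = 24

The answer is 24.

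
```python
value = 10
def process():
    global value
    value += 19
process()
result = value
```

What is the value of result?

Step 1: value = 10 globally.
Step 2: process() modifies global value: value += 19 = 29.
Step 3: result = 29

The answer is 29.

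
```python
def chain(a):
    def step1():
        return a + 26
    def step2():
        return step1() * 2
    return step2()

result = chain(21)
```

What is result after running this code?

Step 1: chain(21) captures a = 21.
Step 2: step2() calls step1() which returns 21 + 26 = 47.
Step 3: step2() returns 47 * 2 = 94

The answer is 94.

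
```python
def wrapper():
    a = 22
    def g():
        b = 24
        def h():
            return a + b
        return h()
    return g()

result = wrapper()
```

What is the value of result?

Step 1: wrapper() defines a = 22. g() defines b = 24.
Step 2: h() accesses both from enclosing scopes: a = 22, b = 24.
Step 3: result = 22 + 24 = 46

The answer is 46.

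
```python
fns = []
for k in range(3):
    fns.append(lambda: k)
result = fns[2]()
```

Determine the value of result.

Step 1: The loop creates 3 lambdas, all referencing the same variable k.
Step 2: After the loop, k = 2 (final value).
Step 3: fns[2]() looks up k at call time and finds 2. This is the late binding gotcha. result = 2

The answer is 2.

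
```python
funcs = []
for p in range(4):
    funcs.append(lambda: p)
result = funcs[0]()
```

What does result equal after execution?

Step 1: The loop creates 4 lambdas, all referencing the same variable p.
Step 2: After the loop, p = 3 (final value).
Step 3: funcs[0]() looks up p at call time and finds 3. This is the late binding gotcha. result = 3

The answer is 3.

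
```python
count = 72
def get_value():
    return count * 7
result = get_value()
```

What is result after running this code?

Step 1: count = 72 is defined globally.
Step 2: get_value() looks up count from global scope = 72, then computes 72 * 7 = 504.
Step 3: result = 504

The answer is 504.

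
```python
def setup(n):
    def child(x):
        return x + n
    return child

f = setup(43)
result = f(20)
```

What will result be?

Step 1: setup(43) creates a closure that captures n = 43.
Step 2: f(20) calls the closure with x = 20, returning 20 + 43 = 63.
Step 3: result = 63

The answer is 63.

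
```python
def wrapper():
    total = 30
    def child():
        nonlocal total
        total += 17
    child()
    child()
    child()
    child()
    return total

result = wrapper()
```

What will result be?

Step 1: total starts at 30.
Step 2: child() is called 4 times, each adding 17.
Step 3: total = 30 + 17 * 4 = 98

The answer is 98.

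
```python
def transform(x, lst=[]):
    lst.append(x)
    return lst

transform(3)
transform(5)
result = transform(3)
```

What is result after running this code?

Step 1: Mutable default argument gotcha! The list [] is created once.
Step 2: Each call appends to the SAME list: [3], [3, 5], [3, 5, 3].
Step 3: result = [3, 5, 3]

The answer is [3, 5, 3].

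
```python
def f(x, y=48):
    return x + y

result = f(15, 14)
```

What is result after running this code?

Step 1: f(15, 14) overrides default y with 14.
Step 2: Returns 15 + 14 = 29.
Step 3: result = 29

The answer is 29.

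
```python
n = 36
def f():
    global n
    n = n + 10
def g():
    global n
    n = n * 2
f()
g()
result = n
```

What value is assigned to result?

Step 1: n = 36.
Step 2: f() adds 10: n = 36 + 10 = 46.
Step 3: g() doubles: n = 46 * 2 = 92.
Step 4: result = 92

The answer is 92.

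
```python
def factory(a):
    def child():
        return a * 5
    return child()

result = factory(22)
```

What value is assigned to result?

Step 1: factory(22) binds parameter a = 22.
Step 2: child() accesses a = 22 from enclosing scope.
Step 3: result = 22 * 5 = 110

The answer is 110.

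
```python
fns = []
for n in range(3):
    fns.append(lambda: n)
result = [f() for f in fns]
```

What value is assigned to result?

Step 1: All 3 lambdas share the same variable n.
Step 2: After the loop, n = 2.
Step 3: Each call returns 2. result = [2, 2, 2]

The answer is [2, 2, 2].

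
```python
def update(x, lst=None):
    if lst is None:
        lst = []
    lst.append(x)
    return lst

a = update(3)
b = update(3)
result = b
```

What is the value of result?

Step 1: None default with guard creates a NEW list each call.
Step 2: a = [3] (fresh list). b = [3] (another fresh list).
Step 3: result = [3] (this is the fix for mutable default)

The answer is [3].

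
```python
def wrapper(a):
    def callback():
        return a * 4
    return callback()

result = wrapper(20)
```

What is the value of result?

Step 1: wrapper(20) binds parameter a = 20.
Step 2: callback() accesses a = 20 from enclosing scope.
Step 3: result = 20 * 4 = 80

The answer is 80.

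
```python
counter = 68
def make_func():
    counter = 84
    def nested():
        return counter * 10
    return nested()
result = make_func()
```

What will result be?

Step 1: make_func() shadows global counter with counter = 84.
Step 2: nested() finds counter = 84 in enclosing scope, computes 84 * 10 = 840.
Step 3: result = 840

The answer is 840.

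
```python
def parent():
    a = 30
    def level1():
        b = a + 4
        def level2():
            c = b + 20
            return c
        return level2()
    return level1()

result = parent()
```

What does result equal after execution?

Step 1: a = 30. b = a + 4 = 34.
Step 2: c = b + 20 = 34 + 20 = 54.
Step 3: result = 54

The answer is 54.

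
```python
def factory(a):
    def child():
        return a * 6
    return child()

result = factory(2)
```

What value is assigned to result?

Step 1: factory(2) binds parameter a = 2.
Step 2: child() accesses a = 2 from enclosing scope.
Step 3: result = 2 * 6 = 12

The answer is 12.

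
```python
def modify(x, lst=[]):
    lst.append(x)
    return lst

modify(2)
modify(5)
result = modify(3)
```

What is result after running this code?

Step 1: Mutable default argument gotcha! The list [] is created once.
Step 2: Each call appends to the SAME list: [2], [2, 5], [2, 5, 3].
Step 3: result = [2, 5, 3]

The answer is [2, 5, 3].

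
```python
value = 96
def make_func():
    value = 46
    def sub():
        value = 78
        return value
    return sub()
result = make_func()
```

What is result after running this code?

Step 1: Three scopes define value: global (96), make_func (46), sub (78).
Step 2: sub() has its own local value = 78, which shadows both enclosing and global.
Step 3: result = 78 (local wins in LEGB)

The answer is 78.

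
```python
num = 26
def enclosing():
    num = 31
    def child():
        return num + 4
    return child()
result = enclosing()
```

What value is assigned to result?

Step 1: enclosing() shadows global num with num = 31.
Step 2: child() finds num = 31 in enclosing scope, computes 31 + 4 = 35.
Step 3: result = 35

The answer is 35.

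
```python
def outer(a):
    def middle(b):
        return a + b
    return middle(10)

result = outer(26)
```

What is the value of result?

Step 1: outer(26) passes a = 26.
Step 2: middle(10) has b = 10, reads a = 26 from enclosing.
Step 3: result = 26 + 10 = 36

The answer is 36.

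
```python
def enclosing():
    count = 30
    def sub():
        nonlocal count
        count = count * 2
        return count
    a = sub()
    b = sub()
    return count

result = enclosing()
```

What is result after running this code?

Step 1: count starts at 30.
Step 2: First sub(): count = 30 * 2 = 60.
Step 3: Second sub(): count = 60 * 2 = 120.
Step 4: result = 120

The answer is 120.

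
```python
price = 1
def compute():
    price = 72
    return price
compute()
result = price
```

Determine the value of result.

Step 1: Global price = 1.
Step 2: compute() creates local price = 72 (shadow, not modification).
Step 3: After compute() returns, global price is unchanged. result = 1

The answer is 1.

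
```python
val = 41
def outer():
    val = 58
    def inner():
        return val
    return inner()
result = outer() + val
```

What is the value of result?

Step 1: Global val = 41. outer() shadows with val = 58.
Step 2: inner() returns enclosing val = 58. outer() = 58.
Step 3: result = 58 + global val (41) = 99

The answer is 99.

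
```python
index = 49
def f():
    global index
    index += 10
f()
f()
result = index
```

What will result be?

Step 1: index = 49.
Step 2: First f(): index = 49 + 10 = 59.
Step 3: Second f(): index = 59 + 10 = 69. result = 69

The answer is 69.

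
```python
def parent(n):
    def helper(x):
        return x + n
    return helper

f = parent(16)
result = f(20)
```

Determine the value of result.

Step 1: parent(16) creates a closure that captures n = 16.
Step 2: f(20) calls the closure with x = 20, returning 20 + 16 = 36.
Step 3: result = 36

The answer is 36.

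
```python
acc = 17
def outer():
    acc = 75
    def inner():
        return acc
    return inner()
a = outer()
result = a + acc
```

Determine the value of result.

Step 1: outer() has local acc = 75. inner() reads from enclosing.
Step 2: outer() returns 75. Global acc = 17 unchanged.
Step 3: result = 75 + 17 = 92

The answer is 92.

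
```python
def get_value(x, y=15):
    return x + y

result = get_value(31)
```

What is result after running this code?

Step 1: get_value(31) uses default y = 15.
Step 2: Returns 31 + 15 = 46.
Step 3: result = 46

The answer is 46.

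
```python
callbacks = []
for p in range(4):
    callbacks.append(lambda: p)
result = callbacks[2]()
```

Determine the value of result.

Step 1: The loop creates 4 lambdas, all referencing the same variable p.
Step 2: After the loop, p = 3 (final value).
Step 3: callbacks[2]() looks up p at call time and finds 3. This is the late binding gotcha. result = 3

The answer is 3.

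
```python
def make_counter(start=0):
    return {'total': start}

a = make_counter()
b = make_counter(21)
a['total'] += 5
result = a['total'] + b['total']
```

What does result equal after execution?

Step 1: make_counter() returns a new dict each call (immutable default 0).
Step 2: a = {'total': 0}, b = {'total': 21}.
Step 3: a['total'] += 5 = 5. result = 5 + 21 = 26

The answer is 26.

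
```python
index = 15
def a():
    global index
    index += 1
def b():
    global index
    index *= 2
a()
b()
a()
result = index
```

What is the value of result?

Step 1: index = 15.
Step 2: a(): index = 15 + 1 = 16.
Step 3: b(): index = 16 * 2 = 32.
Step 4: a(): index = 32 + 1 = 33

The answer is 33.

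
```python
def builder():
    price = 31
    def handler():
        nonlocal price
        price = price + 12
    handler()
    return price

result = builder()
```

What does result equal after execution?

Step 1: builder() sets price = 31.
Step 2: handler() uses nonlocal to modify price in builder's scope: price = 31 + 12 = 43.
Step 3: builder() returns the modified price = 43

The answer is 43.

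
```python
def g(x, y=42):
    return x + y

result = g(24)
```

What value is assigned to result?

Step 1: g(24) uses default y = 42.
Step 2: Returns 24 + 42 = 66.
Step 3: result = 66

The answer is 66.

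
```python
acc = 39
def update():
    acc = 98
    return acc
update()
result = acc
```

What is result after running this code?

Step 1: Global acc = 39.
Step 2: update() creates local acc = 98 (shadow, not modification).
Step 3: After update() returns, global acc is unchanged. result = 39

The answer is 39.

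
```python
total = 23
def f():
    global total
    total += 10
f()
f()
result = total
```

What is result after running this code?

Step 1: total = 23.
Step 2: First f(): total = 23 + 10 = 33.
Step 3: Second f(): total = 33 + 10 = 43. result = 43

The answer is 43.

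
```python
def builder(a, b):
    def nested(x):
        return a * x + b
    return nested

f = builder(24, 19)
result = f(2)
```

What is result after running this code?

Step 1: builder(24, 19) captures a = 24, b = 19.
Step 2: f(2) computes 24 * 2 + 19 = 67.
Step 3: result = 67

The answer is 67.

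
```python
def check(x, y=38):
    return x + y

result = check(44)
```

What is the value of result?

Step 1: check(44) uses default y = 38.
Step 2: Returns 44 + 38 = 82.
Step 3: result = 82

The answer is 82.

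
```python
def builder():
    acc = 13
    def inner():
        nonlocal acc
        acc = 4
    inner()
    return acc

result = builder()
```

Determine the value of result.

Step 1: builder() sets acc = 13.
Step 2: inner() uses nonlocal to reassign acc = 4.
Step 3: result = 4

The answer is 4.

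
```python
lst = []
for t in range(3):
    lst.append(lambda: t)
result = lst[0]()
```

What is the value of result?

Step 1: The loop creates 3 lambdas, all referencing the same variable t.
Step 2: After the loop, t = 2 (final value).
Step 3: lst[0]() looks up t at call time and finds 2. This is the late binding gotcha. result = 2

The answer is 2.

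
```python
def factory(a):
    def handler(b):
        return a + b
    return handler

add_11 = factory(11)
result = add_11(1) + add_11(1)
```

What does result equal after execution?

Step 1: add_11 captures a = 11.
Step 2: add_11(1) = 11 + 1 = 12, called twice.
Step 3: result = 12 + 12 = 24

The answer is 24.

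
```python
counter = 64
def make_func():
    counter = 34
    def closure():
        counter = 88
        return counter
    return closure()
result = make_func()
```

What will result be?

Step 1: Three scopes define counter: global (64), make_func (34), closure (88).
Step 2: closure() has its own local counter = 88, which shadows both enclosing and global.
Step 3: result = 88 (local wins in LEGB)

The answer is 88.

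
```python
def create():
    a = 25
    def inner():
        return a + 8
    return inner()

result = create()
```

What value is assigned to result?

Step 1: create() defines a = 25.
Step 2: inner() reads a = 25 from enclosing scope, returns 25 + 8 = 33.
Step 3: result = 33

The answer is 33.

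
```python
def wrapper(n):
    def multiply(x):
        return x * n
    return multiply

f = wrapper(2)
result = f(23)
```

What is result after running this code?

Step 1: wrapper(2) returns multiply closure with n = 2.
Step 2: f(23) computes 23 * 2 = 46.
Step 3: result = 46

The answer is 46.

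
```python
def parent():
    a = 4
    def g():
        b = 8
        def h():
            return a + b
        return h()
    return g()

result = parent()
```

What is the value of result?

Step 1: parent() defines a = 4. g() defines b = 8.
Step 2: h() accesses both from enclosing scopes: a = 4, b = 8.
Step 3: result = 4 + 8 = 12

The answer is 12.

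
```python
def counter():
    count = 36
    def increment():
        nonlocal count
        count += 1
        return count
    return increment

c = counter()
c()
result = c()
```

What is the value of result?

Step 1: counter() creates closure with count = 36.
Step 2: Each c() call increments count via nonlocal. After 2 calls: 36 + 2 = 38.
Step 3: result = 38

The answer is 38.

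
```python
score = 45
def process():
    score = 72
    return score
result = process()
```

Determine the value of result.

Step 1: Global score = 45.
Step 2: process() creates local score = 72, shadowing the global.
Step 3: Returns local score = 72. result = 72

The answer is 72.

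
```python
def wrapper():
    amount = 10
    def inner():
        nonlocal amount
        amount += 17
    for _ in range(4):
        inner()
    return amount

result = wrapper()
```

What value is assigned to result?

Step 1: amount = 10.
Step 2: inner() is called 4 times in a loop, each adding 17 via nonlocal.
Step 3: amount = 10 + 17 * 4 = 78

The answer is 78.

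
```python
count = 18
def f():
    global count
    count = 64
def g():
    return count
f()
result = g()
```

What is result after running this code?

Step 1: count = 18.
Step 2: f() sets global count = 64.
Step 3: g() reads global count = 64. result = 64

The answer is 64.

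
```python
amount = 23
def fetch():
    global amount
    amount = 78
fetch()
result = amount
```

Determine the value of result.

Step 1: amount = 23 globally.
Step 2: fetch() declares global amount and sets it to 78.
Step 3: After fetch(), global amount = 78. result = 78

The answer is 78.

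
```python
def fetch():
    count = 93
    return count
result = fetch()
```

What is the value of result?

Step 1: fetch() defines count = 93 in its local scope.
Step 2: return count finds the local variable count = 93.
Step 3: result = 93

The answer is 93.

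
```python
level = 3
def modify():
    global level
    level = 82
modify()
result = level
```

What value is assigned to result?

Step 1: level = 3 globally.
Step 2: modify() declares global level and sets it to 82.
Step 3: After modify(), global level = 82. result = 82

The answer is 82.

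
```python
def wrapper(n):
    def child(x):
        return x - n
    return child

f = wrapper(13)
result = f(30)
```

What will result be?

Step 1: wrapper(13) creates a closure capturing n = 13.
Step 2: f(30) computes 30 - 13 = 17.
Step 3: result = 17

The answer is 17.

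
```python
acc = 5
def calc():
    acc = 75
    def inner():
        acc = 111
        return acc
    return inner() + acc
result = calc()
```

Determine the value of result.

Step 1: calc() has local acc = 75. inner() has local acc = 111.
Step 2: inner() returns its local acc = 111.
Step 3: calc() returns 111 + its own acc (75) = 186

The answer is 186.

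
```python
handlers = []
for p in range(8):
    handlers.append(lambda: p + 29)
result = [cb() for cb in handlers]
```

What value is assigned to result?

Step 1: All lambdas capture p by reference. After the loop, p = 7.
Step 2: Each call returns 7 + 29 = 36.
Step 3: result = [36, 36, 36, 36, 36, 36, 36, 36]

The answer is [36, 36, 36, 36, 36, 36, 36, 36].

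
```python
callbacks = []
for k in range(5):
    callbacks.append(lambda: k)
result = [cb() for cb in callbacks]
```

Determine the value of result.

Step 1: All 5 lambdas share the same variable k.
Step 2: After the loop, k = 4.
Step 3: Each call returns 4. result = [4, 4, 4, 4, 4]

The answer is [4, 4, 4, 4, 4].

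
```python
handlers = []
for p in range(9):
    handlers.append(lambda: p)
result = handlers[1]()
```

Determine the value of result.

Step 1: The loop creates 9 lambdas, all referencing the same variable p.
Step 2: After the loop, p = 8 (final value).
Step 3: handlers[1]() looks up p at call time and finds 8. This is the late binding gotcha. result = 8

The answer is 8.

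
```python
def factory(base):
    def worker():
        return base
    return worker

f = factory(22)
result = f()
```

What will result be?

Step 1: factory(22) creates closure capturing base = 22.
Step 2: f() returns the captured base = 22.
Step 3: result = 22

The answer is 22.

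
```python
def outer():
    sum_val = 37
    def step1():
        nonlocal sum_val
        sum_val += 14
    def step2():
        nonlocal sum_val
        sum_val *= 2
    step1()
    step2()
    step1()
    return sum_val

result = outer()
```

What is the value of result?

Step 1: sum_val = 37.
Step 2: step1(): sum_val = 37 + 14 = 51.
Step 3: step2(): sum_val = 51 * 2 = 102.
Step 4: step1(): sum_val = 102 + 14 = 116. result = 116

The answer is 116.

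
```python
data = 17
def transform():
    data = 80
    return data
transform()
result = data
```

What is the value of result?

Step 1: Global data = 17.
Step 2: transform() creates local data = 80 (shadow, not modification).
Step 3: After transform() returns, global data is unchanged. result = 17

The answer is 17.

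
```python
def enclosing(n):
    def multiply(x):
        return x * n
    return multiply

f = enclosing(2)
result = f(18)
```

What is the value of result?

Step 1: enclosing(2) returns multiply closure with n = 2.
Step 2: f(18) computes 18 * 2 = 36.
Step 3: result = 36

The answer is 36.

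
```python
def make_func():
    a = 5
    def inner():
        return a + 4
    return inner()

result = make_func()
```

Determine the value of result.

Step 1: make_func() defines a = 5.
Step 2: inner() reads a = 5 from enclosing scope, returns 5 + 4 = 9.
Step 3: result = 9

The answer is 9.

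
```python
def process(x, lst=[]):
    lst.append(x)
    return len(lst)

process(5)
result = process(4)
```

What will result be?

Step 1: Mutable default list persists between calls.
Step 2: First call: lst = [5], len = 1. Second call: lst = [5, 4], len = 2.
Step 3: result = 2

The answer is 2.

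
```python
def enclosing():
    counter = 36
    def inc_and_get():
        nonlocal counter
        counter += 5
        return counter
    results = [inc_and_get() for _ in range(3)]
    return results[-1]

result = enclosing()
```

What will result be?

Step 1: counter = 36.
Step 2: Three calls to inc_and_get(), each adding 5.
Step 3: Last value = 36 + 5 * 3 = 51

The answer is 51.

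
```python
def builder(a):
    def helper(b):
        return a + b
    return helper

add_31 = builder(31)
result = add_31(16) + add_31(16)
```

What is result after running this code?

Step 1: add_31 captures a = 31.
Step 2: add_31(16) = 31 + 16 = 47, called twice.
Step 3: result = 47 + 47 = 94

The answer is 94.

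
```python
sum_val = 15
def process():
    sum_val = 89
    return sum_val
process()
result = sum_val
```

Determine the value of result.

Step 1: Global sum_val = 15.
Step 2: process() creates local sum_val = 89 (shadow, not modification).
Step 3: After process() returns, global sum_val is unchanged. result = 15

The answer is 15.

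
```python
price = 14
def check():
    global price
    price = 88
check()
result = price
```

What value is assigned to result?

Step 1: price = 14 globally.
Step 2: check() declares global price and sets it to 88.
Step 3: After check(), global price = 88. result = 88

The answer is 88.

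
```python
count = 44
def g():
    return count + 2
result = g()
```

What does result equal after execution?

Step 1: count = 44 is defined globally.
Step 2: g() looks up count from global scope = 44, then computes 44 + 2 = 46.
Step 3: result = 46

The answer is 46.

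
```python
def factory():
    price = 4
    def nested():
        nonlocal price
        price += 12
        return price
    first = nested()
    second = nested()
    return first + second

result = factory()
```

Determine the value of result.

Step 1: price starts at 4.
Step 2: First call: price = 4 + 12 = 16, returns 16.
Step 3: Second call: price = 16 + 12 = 28, returns 28.
Step 4: result = 16 + 28 = 44

The answer is 44.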